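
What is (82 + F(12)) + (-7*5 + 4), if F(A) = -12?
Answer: 39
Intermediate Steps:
(82 + F(12)) + (-7*5 + 4) = (82 - 12) + (-7*5 + 4) = 70 + (-35 + 4) = 70 - 31 = 39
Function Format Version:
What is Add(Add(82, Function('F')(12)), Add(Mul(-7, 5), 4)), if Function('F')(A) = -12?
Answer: 39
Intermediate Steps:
Add(Add(82, Function('F')(12)), Add(Mul(-7, 5), 4)) = Add(Add(82, -12), Add(Mul(-7, 5), 4)) = Add(70, Add(-35, 4)) = Add(70, -31) = 39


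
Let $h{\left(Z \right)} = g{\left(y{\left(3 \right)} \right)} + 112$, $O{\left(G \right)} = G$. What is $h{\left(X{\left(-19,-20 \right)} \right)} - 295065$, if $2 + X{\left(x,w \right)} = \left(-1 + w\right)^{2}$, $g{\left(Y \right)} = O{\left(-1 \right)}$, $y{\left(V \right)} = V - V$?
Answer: $-294954$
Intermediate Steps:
$y{\left(V \right)} = 0$
$g{\left(Y \right)} = -1$
$X{\left(x,w \right)} = -2 + \left(-1 + w\right)^{2}$
$h{\left(Z \right)} = 111$ ($h{\left(Z \right)} = -1 + 112 = 111$)
$h{\left(X{\left(-19,-20 \right)} \right)} - 295065 = 111 - 295065 = -294954$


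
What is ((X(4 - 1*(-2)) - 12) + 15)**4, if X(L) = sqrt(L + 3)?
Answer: 1296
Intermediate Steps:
X(L) = sqrt(3 + L)
((X(4 - 1*(-2)) - 12) + 15)**4 = ((sqrt(3 + (4 - 1*(-2))) - 12) + 15)**4 = ((sqrt(3 + (4 + 2)) - 12) + 15)**4 = ((sqrt(3 + 6) - 12) + 15)**4 = ((sqrt(9) - 12) + 15)**4 = ((3 - 12) + 15)**4 = (-9 + 15)**4 = 6**4 = 1296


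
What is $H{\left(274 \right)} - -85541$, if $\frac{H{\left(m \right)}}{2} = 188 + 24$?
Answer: $85965$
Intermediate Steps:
$H{\left(m \right)} = 424$ ($H{\left(m \right)} = 2 \left(188 + 24\right) = 2 \cdot 212 = 424$)
$H{\left(274 \right)} - -85541 = 424 - -85541 = 424 + 85541 = 85965$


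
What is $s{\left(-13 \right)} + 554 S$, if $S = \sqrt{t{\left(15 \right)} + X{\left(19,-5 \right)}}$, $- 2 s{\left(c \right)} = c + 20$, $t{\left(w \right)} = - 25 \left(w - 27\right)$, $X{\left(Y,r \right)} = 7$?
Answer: $- \frac{7}{2} + 554 \sqrt{307} \approx 9703.4$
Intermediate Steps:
$t{\left(w \right)} = 675 - 25 w$ ($t{\left(w \right)} = - 25 \left(-27 + w\right) = 675 - 25 w$)
$s{\left(c \right)} = -10 - \frac{c}{2}$ ($s{\left(c \right)} = - \frac{c + 20}{2} = - \frac{20 + c}{2} = -10 - \frac{c}{2}$)
$S = \sqrt{307}$ ($S = \sqrt{\left(675 - 375\right) + 7} = \sqrt{300 + 7} = \sqrt{307} \approx 17.521$)
$s{\left(-13 \right)} + 554 S = \left(-10 - - \frac{13}{2}\right) + 554 \sqrt{307} = \left(-10 + \frac{13}{2}\right) + 554 \sqrt{307} = - \frac{7}{2} + 554 \sqrt{307}$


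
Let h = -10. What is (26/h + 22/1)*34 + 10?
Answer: 3348/5 ≈ 669.60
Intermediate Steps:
(26/h + 22/1)*34 + 10 = (26/(-10) + 22/1)*34 + 10 = (26*(-⅒) + 22*1)*34 + 10 = (-13/5 + 22)*34 + 10 = (97/5)*34 + 10 = 3298/5 + 10 = 3348/5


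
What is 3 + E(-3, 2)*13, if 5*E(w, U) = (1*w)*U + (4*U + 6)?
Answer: 119/5 ≈ 23.800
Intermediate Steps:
E(w, U) = 6/5 + 4*U/5 + U*w/5 (E(w, U) = ((1*w)*U + (4*U + 6))/5 = (w*U + (6 + 4*U))/5 = (U*w + (6 + 4*U))/5 = (6 + 4*U + U*w)/5 = 6/5 + 4*U/5 + U*w/5)
3 + E(-3, 2)*13 = 3 + (6/5 + (4/5)*2 + (1/5)*2*(-3))*13 = 3 + (6/5 + 8/5 - 6/5)*13 = 3 + (8/5)*13 = 3 + 104/5 = 119/5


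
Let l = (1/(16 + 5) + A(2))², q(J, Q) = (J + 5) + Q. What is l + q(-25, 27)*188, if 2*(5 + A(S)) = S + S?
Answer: 584200/441 ≈ 1324.7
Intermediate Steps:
q(J, Q) = 5 + J + Q (q(J, Q) = (5 + J) + Q = 5 + J + Q)
A(S) = -5 + S (A(S) = -5 + (S + S)/2 = -5 + (2*S)/2 = -5 + S)
l = 3844/441 (l = (1/(16 + 5) + (-5 + 2))² = (1/21 - 3)² = (-62/21)² = 3844/441 ≈ 8.7166)
l + q(-25, 27)*188 = 3844/441 + (5 - 25 + 27)*188 = 3844/441 + 7*188 = 3844/441 + 1316 = 584200/441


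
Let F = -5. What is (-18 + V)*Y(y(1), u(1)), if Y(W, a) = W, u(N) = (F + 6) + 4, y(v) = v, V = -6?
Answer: -24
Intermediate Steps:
u(N) = 5 (u(N) = (-5 + 6) + 4 = 1 + 4 = 5)
(-18 + V)*Y(y(1), u(1)) = (-18 - 6)*1 = -24*1 = -24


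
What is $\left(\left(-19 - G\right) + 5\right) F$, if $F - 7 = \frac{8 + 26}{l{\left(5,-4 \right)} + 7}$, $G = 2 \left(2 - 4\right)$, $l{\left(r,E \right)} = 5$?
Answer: $- \frac{295}{3} \approx -98.333$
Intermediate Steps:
$G = -4$ ($G = 2 \left(-2\right) = -4$)
$F = \frac{59}{6}$ ($F = 7 + \frac{8 + 26}{5 + 7} = 7 + \frac{34}{12} = 7 + 34 \cdot \frac{1}{12} = 7 + \frac{17}{6} = \frac{59}{6} \approx 9.8333$)
$\left(\left(-19 - G\right) + 5\right) F = \left(\left(-19 - -4\right) + 5\right) \frac{59}{6} = \left(\left(-19 + 4\right) + 5\right) \frac{59}{6} = \left(-15 + 5\right) \frac{59}{6} = \left(-10\right) \frac{59}{6} = - \frac{295}{3}$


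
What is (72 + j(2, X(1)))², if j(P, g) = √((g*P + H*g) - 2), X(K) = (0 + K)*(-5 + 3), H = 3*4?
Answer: (72 + I*√30)² ≈ 5154.0 + 788.72*I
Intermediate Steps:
H = 12
X(K) = -2*K (X(K) = K*(-2) = -2*K)
j(P, g) = √(-2 + 12*g + P*g) (j(P, g) = √((g*P + 12*g) - 2) = √((P*g + 12*g) - 2) = √((12*g + P*g) - 2) = √(-2 + 12*g + P*g))
(72 + j(2, X(1)))² = (72 + √(-2 + 12*(-2*1) + 2*(-2*1)))² = (72 + √(-2 + 12*(-2) + 2*(-2)))² = (72 + √(-2 - 24 - 4))² = (72 + √(-30))² = (72 + I*√30)²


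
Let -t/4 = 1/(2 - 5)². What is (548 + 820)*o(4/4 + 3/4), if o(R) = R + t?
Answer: 1786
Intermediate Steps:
t = -4/9 (t = -4/((2 - 5)²) = -4/((-3)²) = -4/9 ≈ -0.44444)
o(R) = -4/9 + R (o(R) = R - 4/9 = -4/9 + R)
(548 + 820)*o(4/4 + 3/4) = (548 + 820)*(-4/9 + (4/4 + 3/4)) = 1368*(-4/9 + (4*(¼) + 3*(¼))) = 1368*(-4/9 + (1 + ¾)) = 1368*(-4/9 + 7/4) = 1368*(47/36) = 1786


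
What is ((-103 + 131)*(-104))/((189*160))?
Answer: -13/135 ≈ -0.096296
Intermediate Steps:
((-103 + 131)*(-104))/((189*160)) = (28*(-104))/30240 = -2912*1/30240 = -13/135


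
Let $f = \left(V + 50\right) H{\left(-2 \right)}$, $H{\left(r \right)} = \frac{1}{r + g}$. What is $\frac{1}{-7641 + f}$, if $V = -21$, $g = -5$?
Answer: $- \frac{7}{53516} \approx -0.0001308$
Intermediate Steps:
$H{\left(r \right)} = \frac{1}{-5 + r}$ ($H{\left(r \right)} = \frac{1}{r - 5} = \frac{1}{-5 + r}$)
$f = - \frac{29}{7}$ ($f = \frac{-21 + 50}{-5 - 2} = \frac{29}{-7} = 29 \left(- \frac{1}{7}\right) = - \frac{29}{7} \approx -4.1429$)
$\frac{1}{-7641 + f} = \frac{1}{-7641 - \frac{29}{7}} = \frac{1}{- \frac{53516}{7}} = - \frac{7}{53516}$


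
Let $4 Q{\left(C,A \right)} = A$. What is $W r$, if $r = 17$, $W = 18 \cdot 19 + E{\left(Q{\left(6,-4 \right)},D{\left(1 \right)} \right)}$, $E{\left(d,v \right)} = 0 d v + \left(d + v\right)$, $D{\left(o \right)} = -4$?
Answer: $5729$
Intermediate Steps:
$Q{\left(C,A \right)} = \frac{A}{4}$
$E{\left(d,v \right)} = d + v$ ($E{\left(d,v \right)} = 0 v + \left(d + v\right) = 0 + \left(d + v\right) = d + v$)
$W = 337$ ($W = 18 \cdot 19 + \left(\frac{1}{4} \left(-4\right) - 4\right) = 342 - 5 = 337$)
$W r = 337 \cdot 17 = 5729$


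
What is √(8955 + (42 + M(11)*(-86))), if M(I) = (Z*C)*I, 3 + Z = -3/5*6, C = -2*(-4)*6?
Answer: √7717245/5 ≈ 555.60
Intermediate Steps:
C = 48 (C = 8*6 = 48)
Z = -33/5 (Z = -3 - 3/5*6 = -3 - 3*⅕*6 = -3 - ⅗*6 = -3 - 18/5 = -33/5 ≈ -6.6000)
M(I) = -1584*I/5 (M(I) = (-33/5*48)*I = -1584*I/5)
√(8955 + (42 + M(11)*(-86))) = √(8955 + (42 - 1584/5*11*(-86))) = √(8955 + (42 - 17424/5*(-86))) = √(8955 + (42 + 1498464/5)) = √(8955 + 1498674/5) = √(1543449/5) = √7717245/5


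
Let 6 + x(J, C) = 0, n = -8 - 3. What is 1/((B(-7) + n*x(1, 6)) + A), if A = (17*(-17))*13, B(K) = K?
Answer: -1/3698 ≈ -0.00027042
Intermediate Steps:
n = -11
x(J, C) = -6 (x(J, C) = -6 + 0 = -6)
A = -3757 (A = -289*13 = -3757)
1/((B(-7) + n*x(1, 6)) + A) = 1/((-7 - 11*(-6)) - 3757) = 1/((-7 + 66) - 3757) = 1/(59 - 3757) = 1/(-3698) = -1/3698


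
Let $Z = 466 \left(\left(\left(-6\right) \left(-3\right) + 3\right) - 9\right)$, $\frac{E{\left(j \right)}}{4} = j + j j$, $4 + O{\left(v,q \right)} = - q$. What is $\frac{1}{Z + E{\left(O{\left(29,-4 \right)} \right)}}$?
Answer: $\frac{1}{5592} \approx 0.00017883$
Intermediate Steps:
$O{\left(v,q \right)} = -4 - q$
$E{\left(j \right)} = 4 j + 4 j^{2}$ ($E{\left(j \right)} = 4 \left(j + j j\right) = 4 \left(j + j^{2}\right) = 4 j + 4 j^{2}$)
$Z = 5592$ ($Z = 466 \left(\left(18 + 3\right) - 9\right) = 466 \left(21 - 9\right) = 466 \cdot 12 = 5592$)
$\frac{1}{Z + E{\left(O{\left(29,-4 \right)} \right)}} = \frac{1}{5592 + 4 \left(-4 - -4\right) \left(1 - 0\right)} = \frac{1}{5592 + 4 \left(-4 + 4\right) \left(1 + \left(-4 + 4\right)\right)} = \frac{1}{5592 + 4 \cdot 0 \left(1 + 0\right)} = \frac{1}{5592 + 4 \cdot 0 \cdot 1} = \frac{1}{5592 + 0} = \frac{1}{5592}$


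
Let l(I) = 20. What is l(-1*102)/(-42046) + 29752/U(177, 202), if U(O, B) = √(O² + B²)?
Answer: -10/21023 + 29752*√72133/72133 ≈ 110.78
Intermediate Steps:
U(O, B) = √(B² + O²)
l(-1*102)/(-42046) + 29752/U(177, 202) = 20/(-42046) + 29752/(√(202² + 177²)) = 20*(-1/42046) + 29752/(√(40804 + 31329)) = -10/21023 + 29752/(√72133) = -10/21023 + 29752*(√72133/72133) = -10/21023 + 29752*√72133/72133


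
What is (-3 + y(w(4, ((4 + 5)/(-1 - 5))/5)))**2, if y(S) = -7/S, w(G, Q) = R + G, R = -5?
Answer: 16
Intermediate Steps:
w(G, Q) = -5 + G
(-3 + y(w(4, ((4 + 5)/(-1 - 5))/5)))**2 = (-3 - 7/(-5 + 4))**2 = (-3 - 7/(-1))**2 = (-3 - 7*(-1))**2 = (-3 + 7)**2 = 4**2 = 16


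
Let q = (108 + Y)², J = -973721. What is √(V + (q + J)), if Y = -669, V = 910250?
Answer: 25*√402 ≈ 501.25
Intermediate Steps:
q = 314721 (q = (108 - 669)² = (-561)² = 314721)
√(V + (q + J)) = √(910250 + (314721 - 973721)) = √(910250 - 659000) = √251250 = 25*√402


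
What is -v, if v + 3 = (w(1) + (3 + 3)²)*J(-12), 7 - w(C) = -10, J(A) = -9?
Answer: 480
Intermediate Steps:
w(C) = 17 (w(C) = 7 - 1*(-10) = 7 + 10 = 17)
v = -480 (v = -3 + (17 + (3 + 3)²)*(-9) = -3 + (17 + 6²)*(-9) = -3 + (17 + 36)*(-9) = -3 + 53*(-9) = -3 - 477 = -480)
-v = -1*(-480) = 480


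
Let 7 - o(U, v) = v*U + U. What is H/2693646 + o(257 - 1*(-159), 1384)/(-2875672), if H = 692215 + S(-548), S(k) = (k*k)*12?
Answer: 6952722584387/3873021190056 ≈ 1.7952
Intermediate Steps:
S(k) = 12*k**2 (S(k) = k**2*12 = 12*k**2)
o(U, v) = 7 - U - U*v (o(U, v) = 7 - (v*U + U) = 7 - (U*v + U) = 7 - (U + U*v) = 7 + (-U - U*v) = 7 - U - U*v)
H = 4295863 (H = 692215 + 12*(-548)**2 = 692215 + 12*300304 = 692215 + 3603648 = 4295863)
H/2693646 + o(257 - 1*(-159), 1384)/(-2875672) = 4295863/2693646 + (7 - (257 - 1*(-159)) - 1*(257 - 1*(-159))*1384)/(-2875672) = 4295863*(1/2693646) + (7 - (257 + 159) - 1*(257 + 159)*1384)*(-1/2875672) = 4295863/2693646 + (7 - 1*416 - 1*416*1384)*(-1/2875672) = 4295863/2693646 + (7 - 416 - 575744)*(-1/2875672) = 4295863/2693646 - 576153*(-1/2875672) = 4295863/2693646 + 576153/2875672 = 6952722584387/3873021190056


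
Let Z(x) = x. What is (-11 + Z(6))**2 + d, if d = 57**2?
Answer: 3274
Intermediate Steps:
d = 3249
(-11 + Z(6))**2 + d = (-11 + 6)**2 + 3249 = (-5)**2 + 3249 = 25 + 3249 = 3274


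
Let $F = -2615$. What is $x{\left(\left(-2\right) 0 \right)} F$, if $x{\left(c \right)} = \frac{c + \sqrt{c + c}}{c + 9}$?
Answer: $0$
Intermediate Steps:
$x{\left(c \right)} = \frac{c + \sqrt{2} \sqrt{c}}{9 + c}$ ($x{\left(c \right)} = \frac{c + \sqrt{2 c}}{9 + c} = \frac{c + \sqrt{2} \sqrt{c}}{9 + c}$)
$x{\left(\left(-2\right) 0 \right)} F = \frac{\left(-2\right) 0 + \sqrt{2} \sqrt{\left(-2\right) 0}}{9 - 0} \left(-2615\right) = \frac{0 + \sqrt{2} \sqrt{0}}{9 + 0} \left(-2615\right) = \frac{0 + \sqrt{2} \cdot 0}{9} \left(-2615\right) = \frac{0 + 0}{9} \left(-2615\right) = \frac{1}{9} \cdot 0 \left(-2615\right) = 0 \left(-2615\right) = 0$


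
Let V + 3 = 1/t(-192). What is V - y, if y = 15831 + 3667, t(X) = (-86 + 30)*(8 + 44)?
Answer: -56786913/2912 ≈ -19501.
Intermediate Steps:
t(X) = -2912 (t(X) = -56*52 = -2912)
y = 19498
V = -8737/2912 (V = -3 + 1/(-2912) = -3 - 1/2912 = -8737/2912 ≈ -3.0003)
V - y = -8737/2912 - 1*19498 = -8737/2912 - 19498 = -56786913/2912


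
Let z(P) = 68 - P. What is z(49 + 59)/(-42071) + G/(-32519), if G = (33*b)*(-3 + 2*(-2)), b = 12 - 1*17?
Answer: -47291245/1368106849 ≈ -0.034567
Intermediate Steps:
b = -5 (b = 12 - 17 = -5)
G = 1155 (G = (33*(-5))*(-3 + 2*(-2)) = -165*(-3 - 4) = -165*(-7) = 1155)
z(49 + 59)/(-42071) + G/(-32519) = (68 - (49 + 59))/(-42071) + 1155/(-32519) = (68 - 1*108)*(-1/42071) + 1155*(-1/32519) = (68 - 108)*(-1/42071) - 1155/32519 = -40*(-1/42071) - 1155/32519 = 40/42071 - 1155/32519 = -47291245/1368106849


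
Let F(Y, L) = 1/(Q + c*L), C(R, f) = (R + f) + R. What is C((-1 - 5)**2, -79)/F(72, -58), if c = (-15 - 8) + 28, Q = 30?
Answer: 1820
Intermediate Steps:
C(R, f) = f + 2*R
c = 5 (c = -23 + 28 = 5)
F(Y, L) = 1/(30 + 5*L)
C((-1 - 5)**2, -79)/F(72, -58) = (-79 + 2*(-1 - 5)**2)/((1/(5*(6 - 58)))) = (-79 + 2*(-6)**2)/(((1/5)/(-52))) = (-79 + 2*36)/(((1/5)*(-1/52))) = (-79 + 72)/(-1/260) = -7*(-260) = 1820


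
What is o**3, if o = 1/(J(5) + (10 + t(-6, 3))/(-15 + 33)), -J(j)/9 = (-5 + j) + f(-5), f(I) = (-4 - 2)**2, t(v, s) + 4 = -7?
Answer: -5832/198461344537 ≈ -2.9386e-8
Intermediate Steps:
t(v, s) = -11 (t(v, s) = -4 - 7 = -11)
f(I) = 36 (f(I) = (-6)**2 = 36)
J(j) = -279 - 9*j (J(j) = -9*((-5 + j) + 36) = -9*(31 + j) = -279 - 9*j)
o = -18/5833 (o = 1/((-279 - 9*5) + (10 - 11)/(-15 + 33)) = 1/((-279 - 45) - 1/18) = 1/(-324 - 1*1/18) = 1/(-324 - 1/18) = 1/(-5833/18) = -18/5833 ≈ -0.0030859)
o**3 = (-18/5833)**3 = -5832/198461344537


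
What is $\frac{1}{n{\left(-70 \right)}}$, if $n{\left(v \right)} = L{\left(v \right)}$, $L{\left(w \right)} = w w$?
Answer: $\frac{1}{4900} \approx 0.00020408$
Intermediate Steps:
$L{\left(w \right)} = w^{2}$
$n{\left(v \right)} = v^{2}$
$\frac{1}{n{\left(-70 \right)}} = \frac{1}{\left(-70\right)^{2}} = \frac{1}{4900}$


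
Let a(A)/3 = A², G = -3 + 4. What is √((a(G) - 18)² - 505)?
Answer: 2*I*√70 ≈ 16.733*I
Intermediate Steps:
G = 1
a(A) = 3*A²
√((a(G) - 18)² - 505) = √((3*1² - 18)² - 505) = √((3*1 - 18)² - 505) = √((3 - 18)² - 505) = √((-15)² - 505) = √(225 - 505) = √(-280) = 2*I*√70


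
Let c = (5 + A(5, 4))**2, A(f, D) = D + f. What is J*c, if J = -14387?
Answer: -2819852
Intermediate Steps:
c = 196 (c = (5 + (4 + 5))**2 = (5 + 9)**2 = 14**2 = 196)
J*c = -14387*196 = -2819852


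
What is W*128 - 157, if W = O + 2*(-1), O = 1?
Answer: -285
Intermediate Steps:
W = -1 (W = 1 + 2*(-1) = 1 - 2 = -1)
W*128 - 157 = -1*128 - 157 = -128 - 157 = -285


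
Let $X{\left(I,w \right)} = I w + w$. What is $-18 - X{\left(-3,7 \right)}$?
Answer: $-4$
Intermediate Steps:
$X{\left(I,w \right)} = w + I w$
$-18 - X{\left(-3,7 \right)} = -18 - 7 \left(1 - 3\right) = -18 - 7 \left(-2\right) = -18 - -14 = -18 + 14 = -4$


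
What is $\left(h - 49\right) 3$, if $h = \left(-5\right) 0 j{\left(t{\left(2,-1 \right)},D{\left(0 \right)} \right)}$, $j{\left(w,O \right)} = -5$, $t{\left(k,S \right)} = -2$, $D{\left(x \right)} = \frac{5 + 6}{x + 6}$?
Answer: $-147$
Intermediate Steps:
$D{\left(x \right)} = \frac{11}{6 + x}$
$h = 0$ ($h = \left(-5\right) 0 \left(-5\right) = 0 \left(-5\right) = 0$)
$\left(h - 49\right) 3 = \left(0 - 49\right) 3 = \left(-49\right) 3 = -147$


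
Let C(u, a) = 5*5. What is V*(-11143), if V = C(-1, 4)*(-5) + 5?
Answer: 1337160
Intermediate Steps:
C(u, a) = 25
V = -120 (V = 25*(-5) + 5 = -125 + 5 = -120)
V*(-11143) = -120*(-11143) = 1337160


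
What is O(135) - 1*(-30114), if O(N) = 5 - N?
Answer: 29984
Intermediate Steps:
O(135) - 1*(-30114) = (5 - 1*135) - 1*(-30114) = (5 - 135) + 30114 = -130 + 30114 = 29984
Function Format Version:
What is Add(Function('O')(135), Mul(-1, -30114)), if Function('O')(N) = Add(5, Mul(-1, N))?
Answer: 29984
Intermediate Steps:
Add(Function('O')(135), Mul(-1, -30114)) = Add(Add(5, Mul(-1, 135)), Mul(-1, -30114)) = Add(Add(5, -135), 30114) = Add(-130, 30114) = 29984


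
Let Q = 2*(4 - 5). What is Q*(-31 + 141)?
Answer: -220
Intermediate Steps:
Q = -2 (Q = 2*(-1) = -2)
Q*(-31 + 141) = -2*(-31 + 141) = -2*110 = -220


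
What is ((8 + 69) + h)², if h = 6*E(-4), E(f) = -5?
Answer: 2209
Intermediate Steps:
h = -30 (h = 6*(-5) = -30)
((8 + 69) + h)² = ((8 + 69) - 30)² = (77 - 30)² = 47² = 2209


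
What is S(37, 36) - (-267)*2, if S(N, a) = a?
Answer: 570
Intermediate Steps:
S(37, 36) - (-267)*2 = 36 - (-267)*2 = 36 - 1*(-534) = 36 + 534 = 570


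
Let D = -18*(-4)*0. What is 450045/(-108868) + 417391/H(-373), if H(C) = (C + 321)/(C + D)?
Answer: 162973959821/54434 ≈ 2.9940e+6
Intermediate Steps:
D = 0 (D = -3*(-24)*0 = 72*0 = 0)
H(C) = (321 + C)/C (H(C) = (C + 321)/(C + 0) = (321 + C)/C)
450045/(-108868) + 417391/H(-373) = 450045/(-108868) + 417391/(((321 - 373)/(-373))) = 450045*(-1/108868) + 417391/((-1/373*(-52))) = -450045/108868 + 417391/(52/373) = -450045/108868 + 417391*(373/52) = -450045/108868 + 11975911/4 = 162973959821/54434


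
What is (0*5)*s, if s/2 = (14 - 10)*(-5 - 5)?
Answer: 0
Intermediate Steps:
s = -80 (s = 2*((14 - 10)*(-5 - 5)) = 2*(4*(-10)) = 2*(-40) = -80)
(0*5)*s = (0*5)*(-80) = 0*(-80) = 0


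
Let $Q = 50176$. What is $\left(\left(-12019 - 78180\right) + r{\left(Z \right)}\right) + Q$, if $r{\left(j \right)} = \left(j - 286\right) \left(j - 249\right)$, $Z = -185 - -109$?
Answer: $77627$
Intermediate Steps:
$Z = -76$ ($Z = -185 + 109 = -76$)
$r{\left(j \right)} = \left(-286 + j\right) \left(-249 + j\right)$
$\left(\left(-12019 - 78180\right) + r{\left(Z \right)}\right) + Q = \left(\left(-12019 - 78180\right) + \left(71214 + \left(-76\right)^{2} - -40660\right)\right) + 50176 = \left(-90199 + \left(71214 + 5776 + 40660\right)\right) + 50176 = \left(-90199 + 117650\right) + 50176 = 27451 + 50176 = 77627$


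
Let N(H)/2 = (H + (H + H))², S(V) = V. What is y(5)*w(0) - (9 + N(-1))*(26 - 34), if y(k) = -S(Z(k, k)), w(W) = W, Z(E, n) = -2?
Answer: 216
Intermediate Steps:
N(H) = 18*H² (N(H) = 2*(H + (H + H))² = 2*(H + 2*H)² = 2*(3*H)² = 2*(9*H²) = 18*H²)
y(k) = 2 (y(k) = -1*(-2) = 2)
y(5)*w(0) - (9 + N(-1))*(26 - 34) = 2*0 - (9 + 18*(-1)²)*(26 - 34) = 0 - (9 + 18*1)*(-8) = 0 - (9 + 18)*(-8) = 0 - 27*(-8) = 0 - 1*(-216) = 0 + 216 = 216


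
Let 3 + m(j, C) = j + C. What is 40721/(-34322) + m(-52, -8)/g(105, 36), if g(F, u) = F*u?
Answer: -1238791/1029660 ≈ -1.2031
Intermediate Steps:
m(j, C) = -3 + C + j (m(j, C) = -3 + (j + C) = -3 + (C + j) = -3 + C + j)
40721/(-34322) + m(-52, -8)/g(105, 36) = 40721/(-34322) + (-3 - 8 - 52)/((105*36)) = 40721*(-1/34322) - 63/3780 = -40721/34322 - 63*1/3780 = -40721/34322 - 1/60 = -1238791/1029660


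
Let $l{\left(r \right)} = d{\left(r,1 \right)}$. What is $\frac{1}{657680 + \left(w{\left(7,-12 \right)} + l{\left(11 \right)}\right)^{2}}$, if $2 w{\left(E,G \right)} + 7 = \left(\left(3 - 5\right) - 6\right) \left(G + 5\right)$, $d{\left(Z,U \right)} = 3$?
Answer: $\frac{4}{2633745} \approx 1.5188 \cdot 10^{-6}$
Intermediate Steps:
$l{\left(r \right)} = 3$
$w{\left(E,G \right)} = - \frac{47}{2} - 4 G$ ($w{\left(E,G \right)} = - \frac{7}{2} + \frac{\left(\left(3 - 5\right) - 6\right) \left(G + 5\right)}{2} = - \frac{7}{2} + \frac{\left(\left(3 - 5\right) - 6\right) \left(5 + G\right)}{2} = - \frac{7}{2} + \frac{\left(-2 - 6\right) \left(5 + G\right)}{2} = - \frac{7}{2} + \frac{\left(-8\right) \left(5 + G\right)}{2} = - \frac{7}{2} + \frac{-40 - 8 G}{2} = - \frac{7}{2} - \left(20 + 4 G\right) = - \frac{47}{2} - 4 G$)
$\frac{1}{657680 + \left(w{\left(7,-12 \right)} + l{\left(11 \right)}\right)^{2}} = \frac{1}{657680 + \left(\left(- \frac{47}{2} - -48\right) + 3\right)^{2}} = \frac{1}{657680 + \left(\left(- \frac{47}{2} + 48\right) + 3\right)^{2}} = \frac{1}{657680 + \left(\frac{49}{2} + 3\right)^{2}} = \frac{1}{657680 + \left(\frac{55}{2}\right)^{2}} = \frac{1}{657680 + \frac{3025}{4}} = \frac{1}{\frac{2633745}{4}} = \frac{4}{2633745}$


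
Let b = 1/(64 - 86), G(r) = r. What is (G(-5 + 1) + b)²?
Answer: 7921/484 ≈ 16.366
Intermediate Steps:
b = -1/22 (b = 1/(-22) = -1/22 ≈ -0.045455)
(G(-5 + 1) + b)² = ((-5 + 1) - 1/22)² = (-4 - 1/22)² = (-89/22)² = 7921/484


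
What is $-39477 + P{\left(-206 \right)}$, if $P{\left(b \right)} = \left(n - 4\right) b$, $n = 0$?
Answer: $-38653$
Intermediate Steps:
$P{\left(b \right)} = - 4 b$ ($P{\left(b \right)} = \left(0 - 4\right) b = - 4 b$)
$-39477 + P{\left(-206 \right)} = -39477 - -824 = -39477 + 824 = -38653$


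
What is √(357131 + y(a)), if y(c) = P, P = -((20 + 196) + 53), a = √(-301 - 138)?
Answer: √356862 ≈ 597.38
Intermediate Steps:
a = I*√439 (a = √(-439) = I*√439 ≈ 20.952*I)
P = -269 (P = -(216 + 53) = -1*269 = -269)
y(c) = -269
√(357131 + y(a)) = √(357131 - 269) = √356862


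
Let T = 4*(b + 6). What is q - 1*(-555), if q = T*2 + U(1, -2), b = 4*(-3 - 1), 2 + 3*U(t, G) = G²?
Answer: 1427/3 ≈ 475.67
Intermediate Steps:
U(t, G) = -⅔ + G²/3
b = -16 (b = 4*(-4) = -16)
T = -40 (T = 4*(-16 + 6) = 4*(-10) = -40)
q = -238/3 (q = -40*2 + (-⅔ + (⅓)*(-2)²) = -80 + (-⅔ + (⅓)*4) = -80 + (-⅔ + 4/3) = -80 + ⅔ = -238/3 ≈ -79.333)
q - 1*(-555) = -238/3 - 1*(-555) = -238/3 + 555 = 1427/3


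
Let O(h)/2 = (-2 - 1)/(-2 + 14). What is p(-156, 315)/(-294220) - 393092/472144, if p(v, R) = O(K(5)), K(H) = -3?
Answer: -14456911521/17364275960 ≈ -0.83257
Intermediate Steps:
O(h) = -½ (O(h) = 2*((-2 - 1)/(-2 + 14)) = 2*(-3/12) = 2*(-3*1/12) = 2*(-¼) = -½)
p(v, R) = -½
p(-156, 315)/(-294220) - 393092/472144 = -½/(-294220) - 393092/472144 = -½*(-1/294220) - 393092*1/472144 = 1/588440 - 98273/118036 = -14456911521/17364275960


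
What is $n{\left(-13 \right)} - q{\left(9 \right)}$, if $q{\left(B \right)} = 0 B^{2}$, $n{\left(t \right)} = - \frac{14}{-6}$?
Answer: $\frac{7}{3} \approx 2.3333$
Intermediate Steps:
$n{\left(t \right)} = \frac{7}{3}$ ($n{\left(t \right)} = \left(-14\right) \left(- \frac{1}{6}\right) = \frac{7}{3}$)
$q{\left(B \right)} = 0$
$n{\left(-13 \right)} - q{\left(9 \right)} = \frac{7}{3} - 0 = \frac{7}{3} + 0 = \frac{7}{3}$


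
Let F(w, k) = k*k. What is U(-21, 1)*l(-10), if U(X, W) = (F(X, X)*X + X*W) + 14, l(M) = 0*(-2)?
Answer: 0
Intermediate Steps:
F(w, k) = k²
l(M) = 0
U(X, W) = 14 + X³ + W*X (U(X, W) = (X²*X + X*W) + 14 = (X³ + W*X) + 14 = 14 + X³ + W*X)
U(-21, 1)*l(-10) = (14 + (-21)³ + 1*(-21))*0 = (14 - 9261 - 21)*0 = -9268*0 = 0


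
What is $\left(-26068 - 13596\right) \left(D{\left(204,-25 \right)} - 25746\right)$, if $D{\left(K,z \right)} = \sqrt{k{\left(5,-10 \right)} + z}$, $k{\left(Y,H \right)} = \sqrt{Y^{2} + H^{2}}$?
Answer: $1021189344 - 39664 \sqrt{-25 + 5 \sqrt{5}} \approx 1.0212 \cdot 10^{9} - 1.4745 \cdot 10^{5} i$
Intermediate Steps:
$k{\left(Y,H \right)} = \sqrt{H^{2} + Y^{2}}$
$D{\left(K,z \right)} = \sqrt{z + 5 \sqrt{5}}$ ($D{\left(K,z \right)} = \sqrt{\sqrt{\left(-10\right)^{2} + 5^{2}} + z} = \sqrt{\sqrt{100 + 25} + z} = \sqrt{\sqrt{125} + z} = \sqrt{5 \sqrt{5} + z} = \sqrt{z + 5 \sqrt{5}}$)
$\left(-26068 - 13596\right) \left(D{\left(204,-25 \right)} - 25746\right) = \left(-26068 - 13596\right) \left(\sqrt{-25 + 5 \sqrt{5}} - 25746\right) = - 39664 \left(-25746 + \sqrt{-25 + 5 \sqrt{5}}\right) = 1021189344 - 39664 \sqrt{-25 + 5 \sqrt{5}}$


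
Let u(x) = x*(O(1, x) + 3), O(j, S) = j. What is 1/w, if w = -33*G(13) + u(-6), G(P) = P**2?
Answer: -1/5601 ≈ -0.00017854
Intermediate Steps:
u(x) = 4*x (u(x) = x*(1 + 3) = x*4 = 4*x)
w = -5601 (w = -33*13**2 + 4*(-6) = -33*169 - 24 = -5577 - 24 = -5601)
1/w = 1/(-5601) = -1/5601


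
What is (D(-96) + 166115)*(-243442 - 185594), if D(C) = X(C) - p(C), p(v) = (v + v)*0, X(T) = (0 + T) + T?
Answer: -71186940228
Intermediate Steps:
X(T) = 2*T (X(T) = T + T = 2*T)
p(v) = 0 (p(v) = (2*v)*0 = 0)
D(C) = 2*C (D(C) = 2*C - 1*0 = 2*C + 0 = 2*C)
(D(-96) + 166115)*(-243442 - 185594) = (2*(-96) + 166115)*(-243442 - 185594) = (-192 + 166115)*(-429036) = 165923*(-429036) = -71186940228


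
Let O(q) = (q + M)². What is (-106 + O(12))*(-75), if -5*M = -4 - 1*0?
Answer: -4338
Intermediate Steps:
M = ⅘ (M = -(-4 - 1*0)/5 = -(-4 + 0)/5 = -⅕*(-4) = ⅘ ≈ 0.80000)
O(q) = (⅘ + q)² (O(q) = (q + ⅘)² = (⅘ + q)²)
(-106 + O(12))*(-75) = (-106 + (4 + 5*12)²/25)*(-75) = (-106 + (4 + 60)²/25)*(-75) = (-106 + (1/25)*64²)*(-75) = (-106 + (1/25)*4096)*(-75) = (-106 + 4096/25)*(-75) = (1446/25)*(-75) = -4338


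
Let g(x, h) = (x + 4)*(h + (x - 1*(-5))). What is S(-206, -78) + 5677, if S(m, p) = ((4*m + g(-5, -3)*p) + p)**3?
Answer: -1465997779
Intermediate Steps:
g(x, h) = (4 + x)*(5 + h + x) (g(x, h) = (4 + x)*(h + (x + 5)) = (4 + x)*(h + (5 + x)) = (4 + x)*(5 + h + x))
S(m, p) = (4*m + 4*p)**3 (S(m, p) = ((4*m + (20 + (-5)**2 + 4*(-3) + 9*(-5) - 3*(-5))*p) + p)**3 = ((4*m + (20 + 25 - 12 - 45 + 15)*p) + p)**3 = ((4*m + 3*p) + p)**3 = ((3*p + 4*m) + p)**3 = (4*m + 4*p)**3)
S(-206, -78) + 5677 = 64*(-206 - 78)**3 + 5677 = 64*(-284)**3 + 5677 = 64*(-22906304) + 5677 = -1466003456 + 5677 = -1465997779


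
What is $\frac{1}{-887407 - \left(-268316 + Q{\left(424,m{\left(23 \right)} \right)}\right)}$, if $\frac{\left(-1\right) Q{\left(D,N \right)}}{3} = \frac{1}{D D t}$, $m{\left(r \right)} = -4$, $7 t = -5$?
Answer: $- \frac{898880}{556488518101} \approx -1.6153 \cdot 10^{-6}$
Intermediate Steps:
$t = - \frac{5}{7}$ ($t = \frac{1}{7} \left(-5\right) = - \frac{5}{7} \approx -0.71429$)
$Q{\left(D,N \right)} = \frac{21}{5 D^{2}}$ ($Q{\left(D,N \right)} = - \frac{3}{D D \left(- \frac{5}{7}\right)} = - \frac{3}{D^{2} \left(- \frac{5}{7}\right)} = - \frac{3}{\left(- \frac{5}{7}\right) D^{2}} = - 3 \left(- \frac{7}{5 D^{2}}\right) = \frac{21}{5 D^{2}}$)
$\frac{1}{-887407 - \left(-268316 + Q{\left(424,m{\left(23 \right)} \right)}\right)} = \frac{1}{-887407 + \left(268316 - \frac{21}{5 \cdot 179776}\right)} = \frac{1}{-887407 + \left(268316 - \frac{21}{5} \cdot \frac{1}{179776}\right)} = \frac{1}{-887407 + \left(268316 - \frac{21}{898880}\right)} = \frac{1}{-887407 + \frac{241183886059}{898880}} = \frac{1}{- \frac{556488518101}{898880}} = - \frac{898880}{556488518101}$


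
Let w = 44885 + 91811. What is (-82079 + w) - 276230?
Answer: -221613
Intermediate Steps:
w = 136696
(-82079 + w) - 276230 = (-82079 + 136696) - 276230 = 54617 - 276230 = -221613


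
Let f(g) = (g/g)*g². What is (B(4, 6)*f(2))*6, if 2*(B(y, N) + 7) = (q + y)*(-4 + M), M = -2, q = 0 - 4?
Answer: -168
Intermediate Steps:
q = -4
f(g) = g² (f(g) = 1*g² = g²)
B(y, N) = 5 - 3*y (B(y, N) = -7 + ((-4 + y)*(-4 - 2))/2 = -7 + ((-4 + y)*(-6))/2 = -7 + (24 - 6*y)/2 = -7 + (12 - 3*y) = 5 - 3*y)
(B(4, 6)*f(2))*6 = ((5 - 3*4)*2²)*6 = ((5 - 12)*4)*6 = -7*4*6 = -28*6 = -168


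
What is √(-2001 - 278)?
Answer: I*√2279 ≈ 47.739*I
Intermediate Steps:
√(-2001 - 278) = √(-2279) = I*√2279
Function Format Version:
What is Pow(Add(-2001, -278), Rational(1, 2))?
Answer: Mul(I, Pow(2279, Rational(1, 2))) ≈ Mul(47.739, I)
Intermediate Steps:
Pow(Add(-2001, -278), Rational(1, 2)) = Pow(-2279, Rational(1, 2)) = Mul(I, Pow(2279, Rational(1, 2)))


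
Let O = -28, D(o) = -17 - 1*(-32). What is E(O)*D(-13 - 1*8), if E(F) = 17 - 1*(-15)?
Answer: 480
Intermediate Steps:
D(o) = 15 (D(o) = -17 + 32 = 15)
E(F) = 32 (E(F) = 17 + 15 = 32)
E(O)*D(-13 - 1*8) = 32*15 = 480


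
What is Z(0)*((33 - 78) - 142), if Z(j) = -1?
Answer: 187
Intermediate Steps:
Z(0)*((33 - 78) - 142) = -((33 - 78) - 142) = -(-45 - 142) = -1*(-187) = 187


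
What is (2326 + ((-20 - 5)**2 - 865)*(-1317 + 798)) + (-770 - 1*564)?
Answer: 125552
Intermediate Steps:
(2326 + ((-20 - 5)**2 - 865)*(-1317 + 798)) + (-770 - 1*564) = (2326 + ((-25)**2 - 865)*(-519)) + (-770 - 564) = (2326 + (625 - 865)*(-519)) - 1334 = (2326 - 240*(-519)) - 1334 = (2326 + 124560) - 1334 = 126886 - 1334 = 125552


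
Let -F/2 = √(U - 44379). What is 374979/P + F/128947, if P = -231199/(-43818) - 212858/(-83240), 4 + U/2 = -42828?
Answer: 341925568595820/7143004151 - 2*I*√130043/128947 ≈ 47869.0 - 0.0055932*I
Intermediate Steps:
U = -85664 (U = -8 + 2*(-42828) = -8 - 85656 = -85664)
P = 7143004151/911852580 (P = -231199*(-1/43818) - 212858*(-1/83240) = 231199/43818 + 106429/41620 = 7143004151/911852580 ≈ 7.8335)
F = -2*I*√130043 (F = -2*√(-85664 - 44379) = -2*I*√130043 ≈ -721.23*I)
374979/P + F/128947 = 374979/(7143004151/911852580) - 2*I*√130043/128947 = 374979*(911852580/7143004151) - 2*I*√130043*(1/128947) = 341925568595820/7143004151 - 2*I*√130043/128947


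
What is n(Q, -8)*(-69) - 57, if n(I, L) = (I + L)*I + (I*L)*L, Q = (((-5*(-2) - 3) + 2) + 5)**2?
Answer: -3408105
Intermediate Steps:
Q = 196 (Q = (((10 - 3) + 2) + 5)**2 = ((7 + 2) + 5)**2 = (9 + 5)**2 = 14**2 = 196)
n(I, L) = I*L**2 + I*(I + L) (n(I, L) = I*(I + L) + I*L**2 = I*L**2 + I*(I + L))
n(Q, -8)*(-69) - 57 = (196*(196 - 8 + (-8)**2))*(-69) - 57 = (196*(196 - 8 + 64))*(-69) - 57 = (196*252)*(-69) - 57 = 49392*(-69) - 57 = -3408048 - 57 = -3408105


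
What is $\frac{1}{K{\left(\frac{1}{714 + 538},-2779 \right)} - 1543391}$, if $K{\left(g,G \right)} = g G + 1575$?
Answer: $- \frac{1252}{1930356411} \approx -6.4859 \cdot 10^{-7}$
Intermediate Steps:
$K{\left(g,G \right)} = 1575 + G g$ ($K{\left(g,G \right)} = G g + 1575 = 1575 + G g$)
$\frac{1}{K{\left(\frac{1}{714 + 538},-2779 \right)} - 1543391} = \frac{1}{\left(1575 - \frac{2779}{714 + 538}\right) - 1543391} = \frac{1}{\left(1575 - \frac{2779}{1252}\right) - 1543391} = \frac{1}{\frac{1969121}{1252} - 1543391} = \frac{1}{- \frac{1930356411}{1252}} = - \frac{1252}{1930356411}$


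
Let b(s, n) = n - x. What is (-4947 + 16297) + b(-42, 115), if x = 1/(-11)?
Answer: 126116/11 ≈ 11465.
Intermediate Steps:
x = -1/11 ≈ -0.090909
b(s, n) = 1/11 + n (b(s, n) = n - 1*(-1/11) = n + 1/11 = 1/11 + n)
(-4947 + 16297) + b(-42, 115) = (-4947 + 16297) + (1/11 + 115) = 11350 + 1266/11 = 126116/11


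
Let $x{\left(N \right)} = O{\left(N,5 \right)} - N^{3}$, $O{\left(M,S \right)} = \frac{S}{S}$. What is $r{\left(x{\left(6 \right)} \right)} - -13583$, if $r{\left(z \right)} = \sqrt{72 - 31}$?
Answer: $13583 + \sqrt{41} \approx 13589.0$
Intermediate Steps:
$O{\left(M,S \right)} = 1$
$x{\left(N \right)} = 1 - N^{3}$
$r{\left(z \right)} = \sqrt{41}$
$r{\left(x{\left(6 \right)} \right)} - -13583 = \sqrt{41} - -13583 = \sqrt{41} + 13583 = 13583 + \sqrt{41}$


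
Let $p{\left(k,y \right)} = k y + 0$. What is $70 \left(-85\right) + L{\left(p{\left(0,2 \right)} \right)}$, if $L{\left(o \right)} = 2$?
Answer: $-5948$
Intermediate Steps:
$p{\left(k,y \right)} = k y$
$70 \left(-85\right) + L{\left(p{\left(0,2 \right)} \right)} = 70 \left(-85\right) + 2 = -5950 + 2 = -5948$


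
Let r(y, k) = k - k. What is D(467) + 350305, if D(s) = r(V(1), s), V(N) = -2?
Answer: 350305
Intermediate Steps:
r(y, k) = 0
D(s) = 0
D(467) + 350305 = 0 + 350305 = 350305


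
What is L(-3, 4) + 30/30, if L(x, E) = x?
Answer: -2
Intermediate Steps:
L(-3, 4) + 30/30 = -3 + 30/30 = -3 + (1/30)*30 = -3 + 1 = -2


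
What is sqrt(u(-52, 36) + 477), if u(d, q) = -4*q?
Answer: 3*sqrt(37) ≈ 18.248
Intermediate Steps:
sqrt(u(-52, 36) + 477) = sqrt(-4*36 + 477) = sqrt(-144 + 477) = sqrt(333) = 3*sqrt(37)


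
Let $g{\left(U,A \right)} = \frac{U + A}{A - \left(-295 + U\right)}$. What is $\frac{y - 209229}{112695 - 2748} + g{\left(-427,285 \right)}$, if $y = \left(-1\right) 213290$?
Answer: $- \frac{441089107}{110716629} \approx -3.9839$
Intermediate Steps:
$y = -213290$
$g{\left(U,A \right)} = \frac{A + U}{295 + A - U}$
$\frac{y - 209229}{112695 - 2748} + g{\left(-427,285 \right)} = \frac{-213290 - 209229}{112695 - 2748} + \frac{285 - 427}{295 + 285 - -427} = - \frac{422519}{109947} + \frac{1}{295 + 285 + 427} \left(-142\right) = \left(-422519\right) \frac{1}{109947} + \frac{1}{1007} \left(-142\right) = - \frac{422519}{109947} + \frac{1}{1007} \left(-142\right) = - \frac{422519}{109947} - \frac{142}{1007} = - \frac{441089107}{110716629}$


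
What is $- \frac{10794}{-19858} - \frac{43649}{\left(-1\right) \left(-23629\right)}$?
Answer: $- \frac{305865208}{234612341} \approx -1.3037$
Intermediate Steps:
$- \frac{10794}{-19858} - \frac{43649}{\left(-1\right) \left(-23629\right)} = \left(-10794\right) \left(- \frac{1}{19858}\right) - \frac{43649}{23629} = \frac{5397}{9929} - \frac{43649}{23629} = - \frac{305865208}{234612341}$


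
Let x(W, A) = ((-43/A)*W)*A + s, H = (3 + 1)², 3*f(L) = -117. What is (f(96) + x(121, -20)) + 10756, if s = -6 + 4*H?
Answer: 5572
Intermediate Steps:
f(L) = -39 (f(L) = (⅓)*(-117) = -39)
H = 16 (H = 4² = 16)
s = 58 (s = -6 + 4*16 = -6 + 64 = 58)
x(W, A) = 58 - 43*W (x(W, A) = ((-43/A)*W)*A + 58 = (-43*W/A)*A + 58 = -43*W + 58 = 58 - 43*W)
(f(96) + x(121, -20)) + 10756 = (-39 + (58 - 43*121)) + 10756 = (-39 + (58 - 5203)) + 10756 = (-39 - 5145) + 10756 = -5184 + 10756 = 5572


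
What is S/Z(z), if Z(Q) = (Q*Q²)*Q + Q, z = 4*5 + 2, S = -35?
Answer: -35/234278 ≈ -0.00014940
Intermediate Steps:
z = 22 (z = 20 + 2 = 22)
Z(Q) = Q + Q⁴ (Z(Q) = Q³*Q + Q = Q⁴ + Q = Q + Q⁴)
S/Z(z) = -35/(22 + 22⁴) = -35/(22 + 234256) = -35/234278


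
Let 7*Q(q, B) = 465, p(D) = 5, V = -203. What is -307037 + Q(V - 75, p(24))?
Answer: -2148794/7 ≈ -3.0697e+5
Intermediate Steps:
Q(q, B) = 465/7 (Q(q, B) = (⅐)*465 = 465/7)
-307037 + Q(V - 75, p(24)) = -307037 + 465/7 = -2148794/7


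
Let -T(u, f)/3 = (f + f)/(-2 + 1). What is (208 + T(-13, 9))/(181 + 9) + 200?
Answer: 19131/95 ≈ 201.38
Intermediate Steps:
T(u, f) = 6*f (T(u, f) = -3*(f + f)/(-2 + 1) = -3*2*f/(-1) = -3*2*f*(-1) = -(-6)*f = 6*f)
(208 + T(-13, 9))/(181 + 9) + 200 = (208 + 6*9)/(181 + 9) + 200 = (208 + 54)/190 + 200 = 262*(1/190) + 200 = 131/95 + 200 = 19131/95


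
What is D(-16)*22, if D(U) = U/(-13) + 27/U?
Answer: -1045/104 ≈ -10.048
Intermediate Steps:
D(U) = 27/U - U/13 (D(U) = U*(-1/13) + 27/U = -U/13 + 27/U = 27/U - U/13)
D(-16)*22 = (27/(-16) - 1/13*(-16))*22 = (27*(-1/16) + 16/13)*22 = (-27/16 + 16/13)*22 = -95/208*22 = -1045/104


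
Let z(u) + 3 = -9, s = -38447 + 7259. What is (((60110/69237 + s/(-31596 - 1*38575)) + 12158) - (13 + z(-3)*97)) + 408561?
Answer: 2049632041897856/4858429527 ≈ 4.2187e+5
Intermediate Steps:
s = -31188
z(u) = -12 (z(u) = -3 - 9 = -12)
(((60110/69237 + s/(-31596 - 1*38575)) + 12158) - (13 + z(-3)*97)) + 408561 = (((60110/69237 - 31188/(-31596 - 1*38575)) + 12158) - (13 - 12*97)) + 408561 = (((60110*(1/69237) - 31188/(-31596 - 38575)) + 12158) - (13 - 1164)) + 408561 = (((60110/69237 - 31188/(-70171)) + 12158) - 1*(-1151)) + 408561 = (((60110/69237 - 31188*(-1/70171)) + 12158) + 1151) + 408561 = (((60110/69237 + 31188/70171) + 12158) + 1151) + 408561 = ((6377342366/4858429527 + 12158) + 1151) + 408561 = (59075163531632/4858429527 + 1151) + 408561 = 64667215917209/4858429527 + 408561 = 2049632041897856/4858429527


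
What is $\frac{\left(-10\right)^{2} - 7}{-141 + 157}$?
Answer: $\frac{93}{16} \approx 5.8125$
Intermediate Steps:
$\frac{\left(-10\right)^{2} - 7}{-141 + 157} = \frac{100 - 7}{16} = \frac{1}{16} \cdot 93 = \frac{93}{16}$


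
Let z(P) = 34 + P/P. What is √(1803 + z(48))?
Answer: √1838 ≈ 42.872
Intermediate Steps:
z(P) = 35 (z(P) = 34 + 1 = 35)
√(1803 + z(48)) = √(1803 + 35) = √1838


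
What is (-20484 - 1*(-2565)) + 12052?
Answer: -5867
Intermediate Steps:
(-20484 - 1*(-2565)) + 12052 = (-20484 + 2565) + 12052 = -17919 + 12052 = -5867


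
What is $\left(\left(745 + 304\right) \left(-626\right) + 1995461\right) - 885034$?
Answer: $453753$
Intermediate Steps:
$\left(\left(745 + 304\right) \left(-626\right) + 1995461\right) - 885034 = \left(1049 \left(-626\right) + 1995461\right) - 885034 = \left(-656674 + 1995461\right) - 885034 = 1338787 - 885034 = 453753$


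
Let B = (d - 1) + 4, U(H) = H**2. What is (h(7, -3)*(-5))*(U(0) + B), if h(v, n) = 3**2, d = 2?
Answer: -225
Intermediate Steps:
h(v, n) = 9
B = 5 (B = (2 - 1) + 4 = 1 + 4 = 5)
(h(7, -3)*(-5))*(U(0) + B) = (9*(-5))*(0**2 + 5) = -45*(0 + 5) = -45*5 = -225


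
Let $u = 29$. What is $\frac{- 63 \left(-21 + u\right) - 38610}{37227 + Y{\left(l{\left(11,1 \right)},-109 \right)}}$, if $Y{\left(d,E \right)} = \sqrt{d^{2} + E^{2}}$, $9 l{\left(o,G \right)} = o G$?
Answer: $- \frac{117943847118}{112252849367} + \frac{352026 \sqrt{962482}}{112252849367} \approx -1.0476$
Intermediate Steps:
$l{\left(o,G \right)} = \frac{G o}{9}$ ($l{\left(o,G \right)} = \frac{o G}{9} = \frac{G o}{9}$)
$Y{\left(d,E \right)} = \sqrt{E^{2} + d^{2}}$
$\frac{- 63 \left(-21 + u\right) - 38610}{37227 + Y{\left(l{\left(11,1 \right)},-109 \right)}} = \frac{- 63 \left(-21 + 29\right) - 38610}{37227 + \sqrt{\left(-109\right)^{2} + \left(\frac{1}{9} \cdot 1 \cdot 11\right)^{2}}} = \frac{\left(-63\right) 8 - 38610}{37227 + \sqrt{11881 + \left(\frac{11}{9}\right)^{2}}} = \frac{-504 - 38610}{37227 + \sqrt{11881 + \frac{121}{81}}} = - \frac{39114}{37227 + \sqrt{\frac{962482}{81}}} = - \frac{39114}{37227 + \frac{\sqrt{962482}}{9}}$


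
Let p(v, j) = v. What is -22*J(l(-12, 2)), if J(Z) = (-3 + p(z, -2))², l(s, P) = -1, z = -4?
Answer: -1078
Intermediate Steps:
J(Z) = 49 (J(Z) = (-3 - 4)² = (-7)² = 49)
-22*J(l(-12, 2)) = -22*49 = -1078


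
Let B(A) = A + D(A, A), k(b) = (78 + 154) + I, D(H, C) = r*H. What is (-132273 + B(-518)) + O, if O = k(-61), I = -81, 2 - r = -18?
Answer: -143000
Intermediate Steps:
r = 20 (r = 2 - 1*(-18) = 2 + 18 = 20)
D(H, C) = 20*H
k(b) = 151 (k(b) = (78 + 154) - 81 = 232 - 81 = 151)
O = 151
B(A) = 21*A (B(A) = A + 20*A = 21*A)
(-132273 + B(-518)) + O = (-132273 + 21*(-518)) + 151 = (-132273 - 10878) + 151 = -143151 + 151 = -143000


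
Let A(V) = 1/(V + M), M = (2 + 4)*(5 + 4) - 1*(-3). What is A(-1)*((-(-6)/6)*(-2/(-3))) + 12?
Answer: 1009/84 ≈ 12.012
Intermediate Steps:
M = 57 (M = 6*9 + 3 = 54 + 3 = 57)
A(V) = 1/(57 + V) (A(V) = 1/(V + 57) = 1/(57 + V))
A(-1)*((-(-6)/6)*(-2/(-3))) + 12 = ((-(-6)/6)*(-2/(-3)))/(57 - 1) + 12 = ((-(-6)/6)*(-2*(-⅓)))/56 + 12 = (-2*(-½)*(⅔))/56 + 12 = (1*(⅔))/56 + 12 = (1/56)*(⅔) + 12 = 1/84 + 12 = 1009/84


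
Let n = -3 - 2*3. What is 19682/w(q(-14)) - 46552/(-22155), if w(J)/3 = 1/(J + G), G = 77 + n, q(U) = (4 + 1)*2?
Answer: 11337469012/22155 ≈ 5.1173e+5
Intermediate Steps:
q(U) = 10 (q(U) = 5*2 = 10)
n = -9 (n = -3 - 6 = -9)
G = 68 (G = 77 - 9 = 68)
w(J) = 3/(68 + J) (w(J) = 3/(J + 68) = 3/(68 + J))
19682/w(q(-14)) - 46552/(-22155) = 19682/((3/(68 + 10))) - 46552/(-22155) = 19682/((3/78)) - 46552*(-1/22155) = 19682/((3*(1/78))) + 46552/22155 = 19682/(1/26) + 46552/22155 = 19682*26 + 46552/22155 = 511732 + 46552/22155 = 11337469012/22155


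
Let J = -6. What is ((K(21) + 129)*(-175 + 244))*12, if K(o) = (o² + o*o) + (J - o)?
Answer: 814752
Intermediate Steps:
K(o) = -6 - o + 2*o² (K(o) = (o² + o*o) + (-6 - o) = (o² + o²) + (-6 - o) = 2*o² + (-6 - o) = -6 - o + 2*o²)
((K(21) + 129)*(-175 + 244))*12 = (((-6 - 1*21 + 2*21²) + 129)*(-175 + 244))*12 = (((-6 - 21 + 2*441) + 129)*69)*12 = (((-6 - 21 + 882) + 129)*69)*12 = ((855 + 129)*69)*12 = (984*69)*12 = 67896*12 = 814752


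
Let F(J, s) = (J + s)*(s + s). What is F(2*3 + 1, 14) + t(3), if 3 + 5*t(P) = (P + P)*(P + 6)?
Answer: 2991/5 ≈ 598.20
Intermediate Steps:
t(P) = -⅗ + 2*P*(6 + P)/5 (t(P) = -⅗ + ((P + P)*(P + 6))/5 = -⅗ + ((2*P)*(6 + P))/5 = -⅗ + (2*P*(6 + P))/5 = -⅗ + 2*P*(6 + P)/5)
F(J, s) = 2*s*(J + s) (F(J, s) = (J + s)*(2*s) = 2*s*(J + s))
F(2*3 + 1, 14) + t(3) = 2*14*((2*3 + 1) + 14) + (-⅗ + (⅖)*3² + (12/5)*3) = 2*14*((6 + 1) + 14) + (-⅗ + (⅖)*9 + 36/5) = 2*14*(7 + 14) + (-⅗ + 18/5 + 36/5) = 2*14*21 + 51/5 = 588 + 51/5 = 2991/5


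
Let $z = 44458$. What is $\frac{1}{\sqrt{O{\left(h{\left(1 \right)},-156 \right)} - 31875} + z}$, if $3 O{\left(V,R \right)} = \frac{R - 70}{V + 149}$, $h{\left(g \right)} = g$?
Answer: $\frac{5001525}{222361384444} - \frac{15 i \sqrt{1792997}}{222361384444} \approx 2.2493 \cdot 10^{-5} - 9.0328 \cdot 10^{-8} i$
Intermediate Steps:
$O{\left(V,R \right)} = \frac{-70 + R}{3 \left(149 + V\right)}$ ($O{\left(V,R \right)} = \frac{\left(R - 70\right) \frac{1}{V + 149}}{3} = \frac{\left(-70 + R\right) \frac{1}{149 + V}}{3} = \frac{\frac{1}{149 + V} \left(-70 + R\right)}{3} = \frac{-70 + R}{3 \left(149 + V\right)}$)
$\frac{1}{\sqrt{O{\left(h{\left(1 \right)},-156 \right)} - 31875} + z} = \frac{1}{\sqrt{\frac{-70 - 156}{3 \left(149 + 1\right)} - 31875} + 44458} = \frac{1}{\sqrt{\frac{1}{3} \cdot \frac{1}{150} \left(-226\right) - 31875} + 44458} = \frac{1}{\sqrt{- \frac{113}{225} - 31875} + 44458} = \frac{1}{\sqrt{- \frac{7171988}{225}} + 44458} = \frac{1}{\frac{2 i \sqrt{1792997}}{15} + 44458} = \frac{1}{44458 + \frac{2 i \sqrt{1792997}}{15}}$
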